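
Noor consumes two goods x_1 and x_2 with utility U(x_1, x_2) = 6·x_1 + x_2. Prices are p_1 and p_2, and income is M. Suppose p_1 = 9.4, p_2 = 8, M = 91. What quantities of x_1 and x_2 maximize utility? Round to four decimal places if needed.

x_1* = 9.6809, x_2* = 0

Linear utility — the consumer picks whichever good has higher MU/price: 6/9.4 = 0.6383 vs 1/8 = 0.125.
x_1 gives more utility per dollar, so spend all income on x_1: x_1* = M/p_1, x_2* = 0.
Numerically: x_1* = 9.6809, x_2* = 0.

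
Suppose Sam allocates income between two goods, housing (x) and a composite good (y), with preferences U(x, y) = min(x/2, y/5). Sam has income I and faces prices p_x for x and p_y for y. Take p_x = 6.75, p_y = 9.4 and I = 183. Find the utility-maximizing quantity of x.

Leontief preferences: the optimum is at the kink where x/2 = y/5, i.e. y = (5/2)·x.
Budget: p_x·x + p_y·(5/2)·x = I, so (2·p_x + 5·p_y)·x = 2·I.
Demand: x*(p_x,p_y,I) = 2·I/(2·p_x + 5·p_y), y* = 5·I/(2·p_x + 5·p_y).
Here 2·6.75 + 5·9.4 = 60.5, giving x* = 6.0496.

x* = 6.0496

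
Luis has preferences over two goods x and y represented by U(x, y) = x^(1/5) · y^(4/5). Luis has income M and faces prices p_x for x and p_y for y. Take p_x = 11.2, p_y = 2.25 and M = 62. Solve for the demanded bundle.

MU_x/MU_y = (0.2·y)/(0.8·x); tangency sets this equal to p_x/p_y.
Rearranging, p_y·y = 4·p_x·x. Substituting into the budget gives p_x·x·(1 + 4) = M.
Demand: x*(p_x,p_y,M) = 0.2·M/p_x and y* = 0.8·M/p_y.
At p_x=11.2, p_y=2.25, M=62: x* = 0.2·62/11.2 = 1.1071, y* = 22.0444.

x* = 1.1071, y* = 22.0444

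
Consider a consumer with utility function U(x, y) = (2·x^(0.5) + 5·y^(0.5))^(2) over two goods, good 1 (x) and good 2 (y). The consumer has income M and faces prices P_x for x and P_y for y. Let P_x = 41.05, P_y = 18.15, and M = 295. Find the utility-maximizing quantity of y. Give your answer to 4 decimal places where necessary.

y* = 15.1796

Substitute y = (y/x)·x into the budget: x* = M/(P_x + P_y·(y/x)).
Numerically y/x = 31.970769, so x* = 295/(41.05 + 18.15·31.970769) = 0.4748 and y* = 31.970769·0.4748 = 15.1796.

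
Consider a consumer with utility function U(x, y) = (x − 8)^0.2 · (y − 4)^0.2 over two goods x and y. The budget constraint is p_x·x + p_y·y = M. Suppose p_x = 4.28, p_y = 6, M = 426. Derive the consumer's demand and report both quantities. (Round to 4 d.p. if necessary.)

x* = 50.9626, y* = 34.6467

Discretionary income = 426 − 8·4.28 − 4·6 = 367.76; x* = 8 + 0.5·367.76/4.28 = 50.9626; y* = 4 + 0.5·367.76/6 = 34.6467.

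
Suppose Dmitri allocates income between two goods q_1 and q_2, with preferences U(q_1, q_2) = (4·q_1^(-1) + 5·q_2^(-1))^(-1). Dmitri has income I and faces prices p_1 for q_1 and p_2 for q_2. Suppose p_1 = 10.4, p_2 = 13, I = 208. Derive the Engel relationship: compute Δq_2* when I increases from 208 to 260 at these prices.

Δq_2* = 2.2222

From the CES first-order condition, (4/5)·(q_2/q_1)^(2) = p_1/p_2.
Hence q_2/q_1 = ((5/4)·p_1/p_2)^(1/(2)), i.e. raised to the 0.5 power.
Substitute q_2 = (q_2/q_1)·q_1 into the budget: q_1* = I/(p_1 + p_2·(q_2/q_1)).
Numerically q_2/q_1 = 1, so q_1* = 208/(10.4 + 13·1) = 8.8889 and q_2* = 1·8.8889 = 8.8889.
At I' = 260: q_2* = 11.1111. Change: 11.1111 − 8.8889 = 2.2222.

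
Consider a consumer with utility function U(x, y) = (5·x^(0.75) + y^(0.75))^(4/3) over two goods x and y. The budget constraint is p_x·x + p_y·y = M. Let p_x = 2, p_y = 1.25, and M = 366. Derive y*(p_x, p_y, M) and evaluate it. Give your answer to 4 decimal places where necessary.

Substitute y = (y/x)·x into the budget: x* = M/(p_x + p_y·(y/x)).
Numerically y/x = 0.010486, so x* = 366/(2 + 1.25·0.010486) = 181.8085 and y* = 0.010486·181.8085 = 1.9064.

y* = 1.9064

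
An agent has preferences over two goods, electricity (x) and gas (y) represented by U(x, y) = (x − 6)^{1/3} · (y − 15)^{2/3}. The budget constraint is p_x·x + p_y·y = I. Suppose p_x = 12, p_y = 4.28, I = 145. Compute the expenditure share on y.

share on y = 0.4832

Discretionary income = 145 − 6·12 − 15·4.28 = 8.8; x* = 6 + 1/3·8.8/12 = 6.2444; y* = 15 + 2/3·8.8/4.28 = 16.3707.
Expenditure on y: 4.28·16.3707 = 70.0667; share = 0.4832.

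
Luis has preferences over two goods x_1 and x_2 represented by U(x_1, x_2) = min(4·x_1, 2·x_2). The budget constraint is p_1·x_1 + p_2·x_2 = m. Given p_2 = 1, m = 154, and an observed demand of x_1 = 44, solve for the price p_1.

p_1 = 1.5

Leontief preferences: the optimum is at the kink where x_1/2 = x_2/4, i.e. x_2 = 2·x_1.
Budget: p_1·x_1 + p_2·2·x_1 = m, so (2·p_1 + 4·p_2)·x_1 = 2·m.
Demand: x_1*(p_1,p_2,m) = 2·m/(2·p_1 + 4·p_2), x_2* = 4·m/(2·p_1 + 4·p_2).
Set x_1* = 44 in the demand function and solve for p_1: p_1 = 1.5.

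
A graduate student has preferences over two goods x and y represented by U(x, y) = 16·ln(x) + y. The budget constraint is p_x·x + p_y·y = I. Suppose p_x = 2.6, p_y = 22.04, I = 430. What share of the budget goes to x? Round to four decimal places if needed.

Set MRS = p_x/p_y: (16/x)/1 = p_x/p_y.
So x*(p_x,p_y) = 16·p_y/p_x, independent of income; and y* = (I − 16·p_y)/p_y.
At the given prices: x* = 16·22.04/2.6 = 135.6308, and y* = 3.51.
Expenditure on x: 2.6·135.6308 = 352.64; share = 0.8201.

share on x = 0.8201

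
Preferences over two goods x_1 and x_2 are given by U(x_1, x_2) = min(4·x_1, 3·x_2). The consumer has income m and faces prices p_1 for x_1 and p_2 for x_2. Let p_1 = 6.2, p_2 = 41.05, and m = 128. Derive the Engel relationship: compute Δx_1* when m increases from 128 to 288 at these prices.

With perfect complements, no substitution: consume in ratio x_1:x_2 = 3:4.
Budget: p_1·x_1 + p_2·(4/3)·x_1 = m, so (3·p_1 + 4·p_2)·x_1 = 3·m.
Demand: x_1*(p_1,p_2,m) = 3·m/(3·p_1 + 4·p_2), x_2* = 4·m/(3·p_1 + 4·p_2).
Here 3·6.2 + 4·41.05 = 182.8, giving x_1* = 2.1007.
At m' = 288: x_1* = 4.7265. Change: 4.7265 − 2.1007 = 2.6258.

Δx_1* = 2.6258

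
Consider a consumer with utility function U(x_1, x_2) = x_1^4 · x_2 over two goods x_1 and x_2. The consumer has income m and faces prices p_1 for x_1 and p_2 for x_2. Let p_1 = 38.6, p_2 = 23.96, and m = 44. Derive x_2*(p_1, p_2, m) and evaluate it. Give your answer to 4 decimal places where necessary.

The MRS is 4·x_2/x_1. Set MRS = p_1/p_2.
So 4·p_2·x_2 = p_1·x_1; combined with the budget, a share 0.8 of income goes to x_1.
Demand: x_1*(p_1,p_2,m) = 0.8·m/p_1 and x_2* = 0.2·m/p_2.
At p_1=38.6, p_2=23.96, m=44: x_2* = 0.2·44/23.96 = 0.3673.

x_2* = 0.3673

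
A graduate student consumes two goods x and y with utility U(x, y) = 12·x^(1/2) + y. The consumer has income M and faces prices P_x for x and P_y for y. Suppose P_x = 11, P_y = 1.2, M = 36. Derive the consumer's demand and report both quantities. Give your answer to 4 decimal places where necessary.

x* = 0.4284, y* = 26.0727

Utility is quasi-linear in y; the FOC for x is 6/√x = P_x/P_y.
Solve: √x = 6·P_y/P_x, so x*(P_x,P_y) = (6·P_y/P_x)², and y* = (M − P_x·x*)/P_y.
Plugging in: x* = (6·1.2/11)² = 0.4284, y* = 26.0727.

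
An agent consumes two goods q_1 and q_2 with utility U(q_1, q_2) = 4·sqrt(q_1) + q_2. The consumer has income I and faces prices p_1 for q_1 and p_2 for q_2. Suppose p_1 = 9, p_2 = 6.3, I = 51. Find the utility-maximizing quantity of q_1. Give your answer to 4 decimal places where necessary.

MU_q_1 = 2/√q_1, MU_q_2 = 1. Tangency: 2/√q_1 = p_1/p_2.
Solve: √q_1 = 2·p_2/p_1, so q_1*(p_1,p_2) = (2·p_2/p_1)², and q_2* = (I − p_1·q_1*)/p_2.
Plugging in: q_1* = (2·6.3/9)² = 1.96.

q_1* = 1.96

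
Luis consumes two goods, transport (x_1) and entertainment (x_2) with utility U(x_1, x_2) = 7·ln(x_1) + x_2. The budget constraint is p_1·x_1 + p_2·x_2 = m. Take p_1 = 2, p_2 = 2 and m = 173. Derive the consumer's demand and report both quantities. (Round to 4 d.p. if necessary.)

Set MRS = p_1/p_2: (7/x_1)/1 = p_1/p_2.
So x_1*(p_1,p_2) = 7·p_2/p_1, independent of income; and x_2* = (m − 7·p_2)/p_2.
At the given prices: x_1* = 7·2/2 = 7, and x_2* = 79.5.

x_1* = 7, x_2* = 79.5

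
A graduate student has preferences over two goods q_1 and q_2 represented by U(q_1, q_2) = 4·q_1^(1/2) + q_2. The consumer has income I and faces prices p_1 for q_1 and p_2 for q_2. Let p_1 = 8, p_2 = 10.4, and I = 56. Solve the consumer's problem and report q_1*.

Set MRS = p_1/p_2: 2·q_1^(−1/2) = p_1/p_2.
Thus q_1* = (2·p_2/p_1)² — independent of I — with the rest of income spent on q_2.
Plugging in: q_1* = (2·10.4/8)² = 6.76.

q_1* = 6.76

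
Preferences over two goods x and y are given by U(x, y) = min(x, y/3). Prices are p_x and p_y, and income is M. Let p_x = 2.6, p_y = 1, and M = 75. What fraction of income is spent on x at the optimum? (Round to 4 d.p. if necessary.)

share on x = 0.4643

With perfect complements, no substitution: consume in ratio x:y = 1:3.
Budget: p_x·x + p_y·3·x = M, so (p_x + 3·p_y)·x = M.
Demand: x*(p_x,p_y,M) = M/(p_x + 3·p_y), y* = 3·M/(p_x + 3·p_y).
Here 2.6 + 3·1 = 5.6, giving x* = 13.3929 and y* = 40.1786.
Expenditure on x: 2.6·13.3929 = 34.8214; share = 0.4643.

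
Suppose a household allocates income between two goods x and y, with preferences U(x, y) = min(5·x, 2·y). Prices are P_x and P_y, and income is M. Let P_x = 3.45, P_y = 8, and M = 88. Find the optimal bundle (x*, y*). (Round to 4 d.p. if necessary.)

With perfect complements, no substitution: consume in ratio x:y = 2:5.
Budget: P_x·x + P_y·(5/2)·x = M, so (2·P_x + 5·P_y)·x = 2·M.
Demand: x*(P_x,P_y,M) = 2·M/(2·P_x + 5·P_y), y* = 5·M/(2·P_x + 5·P_y).
Here 2·3.45 + 5·8 = 46.9, giving x* = 3.7527 and y* = 9.3817.

x* = 3.7527, y* = 9.3817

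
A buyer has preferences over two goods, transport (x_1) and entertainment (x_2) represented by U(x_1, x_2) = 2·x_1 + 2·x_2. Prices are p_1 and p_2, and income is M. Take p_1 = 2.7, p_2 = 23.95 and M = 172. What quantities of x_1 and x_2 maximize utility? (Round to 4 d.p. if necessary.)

x_1* = 63.7037, x_2* = 0

Perfect substitutes: compare marginal utility per dollar. 2/p_1 vs 2/p_2 → 0.7407 vs 0.0835.
x_1 gives more utility per dollar, so spend all income on x_1: x_1* = M/p_1, x_2* = 0.
Numerically: x_1* = 63.7037, x_2* = 0.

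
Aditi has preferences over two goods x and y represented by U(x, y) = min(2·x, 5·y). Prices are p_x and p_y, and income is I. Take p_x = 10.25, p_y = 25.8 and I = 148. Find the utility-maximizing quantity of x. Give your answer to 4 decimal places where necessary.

Leontief preferences: the optimum is at the kink where x/5 = y/2, i.e. y = (2/5)·x.
Budget: p_x·x + p_y·(2/5)·x = I, so (5·p_x + 2·p_y)·x = 5·I.
Demand: x*(p_x,p_y,I) = 5·I/(5·p_x + 2·p_y), y* = 2·I/(5·p_x + 2·p_y).
Here 5·10.25 + 2·25.8 = 102.85, giving x* = 7.1949.

x* = 7.1949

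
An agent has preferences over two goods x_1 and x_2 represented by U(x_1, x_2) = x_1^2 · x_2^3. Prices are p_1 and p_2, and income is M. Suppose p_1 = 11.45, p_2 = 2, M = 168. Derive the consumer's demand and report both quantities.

x_1* = 5.869, x_2* = 50.4

Tangency: MRS = (2/3)·x_2/x_1 = p_1/p_2.
Rearranging, p_2·x_2 = (3/2)·p_1·x_1. Substituting into the budget gives p_1·x_1·(1 + (3/2)) = M.
Demand: x_1*(p_1,p_2,M) = 0.4·M/p_1 and x_2* = 0.6·M/p_2.
At p_1=11.45, p_2=2, M=168: x_1* = 0.4·168/11.45 = 5.869, x_2* = 50.4.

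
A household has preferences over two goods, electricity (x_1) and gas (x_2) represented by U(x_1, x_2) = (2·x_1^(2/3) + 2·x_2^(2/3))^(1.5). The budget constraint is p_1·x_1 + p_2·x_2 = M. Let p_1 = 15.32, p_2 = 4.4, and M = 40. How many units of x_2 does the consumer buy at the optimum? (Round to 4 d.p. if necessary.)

x_2* = 8.3982

Numerically x_2/x_1 = 42.210283, so x_1* = 40/(15.32 + 4.4·42.210283) = 0.199 and x_2* = 42.210283·0.199 = 8.3982.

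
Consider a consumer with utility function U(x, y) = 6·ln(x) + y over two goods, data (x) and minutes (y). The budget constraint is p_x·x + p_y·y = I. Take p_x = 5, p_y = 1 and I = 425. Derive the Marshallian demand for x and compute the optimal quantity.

x* = 1.2

MU_x = 6/x, MU_y = 1. Tangency: 6/x = p_x/p_y.
So x*(p_x,p_y) = 6·p_y/p_x, independent of income; and y* = (I − 6·p_y)/p_y.
At the given prices: x* = 6·1/5 = 1.2.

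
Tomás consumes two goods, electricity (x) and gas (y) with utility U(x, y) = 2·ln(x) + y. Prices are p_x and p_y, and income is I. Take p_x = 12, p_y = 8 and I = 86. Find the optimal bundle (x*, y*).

x* = 1.3333, y* = 8.75

MU_x = 2/x, MU_y = 1. Tangency: 2/x = p_x/p_y.
So x*(p_x,p_y) = 2·p_y/p_x, independent of income; and y* = (I − 2·p_y)/p_y.
At the given prices: x* = 2·8/12 = 1.3333, and y* = 8.75.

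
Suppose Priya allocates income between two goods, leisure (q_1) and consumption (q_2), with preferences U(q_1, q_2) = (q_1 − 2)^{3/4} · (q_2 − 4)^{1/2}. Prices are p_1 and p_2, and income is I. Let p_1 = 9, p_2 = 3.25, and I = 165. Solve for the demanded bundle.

Let q_1' = q_1−2, q_2' = q_2−4. MRS = (3/2)·q_2'/q_1' = p_1/p_2.
After buying the subsistence bundle (2, 4), a share 0.6 of the remaining income goes to q_1: q_1* = 2 + 0.6·(I − 2p_1 − 4p_2)/p_1.
Discretionary income = 165 − 2·9 − 4·3.25 = 134; q_1* = 2 + 0.6·134/9 = 10.9333; q_2* = 4 + 0.4·134/3.25 = 20.4923.

q_1* = 10.9333, q_2* = 20.4923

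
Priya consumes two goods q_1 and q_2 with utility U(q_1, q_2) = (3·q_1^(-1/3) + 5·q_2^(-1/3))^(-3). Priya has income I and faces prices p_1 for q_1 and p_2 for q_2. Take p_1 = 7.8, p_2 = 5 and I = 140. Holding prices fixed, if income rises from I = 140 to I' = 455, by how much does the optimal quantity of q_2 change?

Δq_2* = 35.757

With the ratio pinned down, the budget gives q_1* = I/(p_1 + p_2·(q_2/q_1)) and q_2* = (q_2/q_1)·q_1*.
Numerically q_2/q_1 = 2.047529, so q_1* = 140/(7.8 + 5·2.047529) = 7.7615 and q_2* = 2.047529·7.7615 = 15.892.
At I' = 455: q_2* = 51.649. Change: 51.649 − 15.892 = 35.757.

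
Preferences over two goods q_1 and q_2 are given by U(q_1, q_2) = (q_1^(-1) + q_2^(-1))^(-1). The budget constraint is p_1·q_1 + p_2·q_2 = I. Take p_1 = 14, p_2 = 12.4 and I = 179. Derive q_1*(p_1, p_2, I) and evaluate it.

q_1* = 6.5868

MRS = MU_q_1/MU_q_2 = (q_2/q_1)^(2). Set equal to p_1/p_2.
Solve for the ratio: q_2/q_1 = [p_1/p_2]^(0.5).
Substitute q_2 = (q_2/q_1)·q_1 into the budget: q_1* = I/(p_1 + p_2·(q_2/q_1)).
Numerically q_2/q_1 = 1.062559, so q_1* = 179/(14 + 12.4·1.062559) = 6.5868.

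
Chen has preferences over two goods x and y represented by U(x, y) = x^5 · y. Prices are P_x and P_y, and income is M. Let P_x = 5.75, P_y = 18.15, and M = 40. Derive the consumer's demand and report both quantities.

x* = 5.7971, y* = 0.3673

The MRS is 5·y/x. Set MRS = P_x/P_y.
So 5·P_y·y = P_x·x; combined with the budget, a share 5/6 of income goes to x.
Demand: x*(P_x,P_y,M) = 5/6·M/P_x and y* = 1/6·M/P_y.
At P_x=5.75, P_y=18.15, M=40: x* = 5/6·40/5.75 = 5.7971, y* = 0.3673.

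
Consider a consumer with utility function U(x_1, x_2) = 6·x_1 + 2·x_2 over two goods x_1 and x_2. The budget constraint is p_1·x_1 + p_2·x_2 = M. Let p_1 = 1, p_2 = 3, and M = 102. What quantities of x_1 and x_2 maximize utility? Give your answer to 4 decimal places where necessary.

Linear utility — the consumer picks whichever good has higher MU/price: 6/1 = 6 vs 2/3 = 0.6667.
x_1 gives more utility per dollar, so spend all income on x_1: x_1* = M/p_1, x_2* = 0.
Numerically: x_1* = 102, x_2* = 0.

x_1* = 102, x_2* = 0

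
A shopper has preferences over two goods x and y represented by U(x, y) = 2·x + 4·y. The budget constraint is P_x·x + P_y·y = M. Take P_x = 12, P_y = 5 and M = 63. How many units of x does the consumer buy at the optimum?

x* = 0

Perfect substitutes: compare marginal utility per dollar. 2/P_x vs 4/P_y → 0.1667 vs 0.8.
y gives more utility per dollar, so spend all income on y: y* = M/P_y, x* = 0.
Numerically: x* = 0, y* = 12.6.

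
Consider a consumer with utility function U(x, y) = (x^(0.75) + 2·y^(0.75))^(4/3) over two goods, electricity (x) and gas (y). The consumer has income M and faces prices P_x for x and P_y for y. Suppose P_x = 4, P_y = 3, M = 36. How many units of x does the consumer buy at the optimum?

x* = 0.2312

MRS = MU_x/MU_y = (1/2)·(y/x)^(0.25). Set equal to P_x/P_y.
Hence y/x = (2·P_x/P_y)^(1/(0.25)), i.e. raised to the 4 power.
Substitute y = (y/x)·x into the budget: x* = M/(P_x + P_y·(y/x)).
Numerically y/x = 50.567901, so x* = 36/(4 + 3·50.567901) = 0.2312.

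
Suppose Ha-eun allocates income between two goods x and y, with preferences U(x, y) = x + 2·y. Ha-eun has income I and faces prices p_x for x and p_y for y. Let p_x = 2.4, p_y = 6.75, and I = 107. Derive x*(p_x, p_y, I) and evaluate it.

Perfect substitutes: compare marginal utility per dollar. 1/p_x vs 2/p_y → 0.4167 vs 0.2963.
x gives more utility per dollar, so spend all income on x: x* = I/p_x, y* = 0.
Numerically: x* = 44.5833, y* = 0.

x* = 44.5833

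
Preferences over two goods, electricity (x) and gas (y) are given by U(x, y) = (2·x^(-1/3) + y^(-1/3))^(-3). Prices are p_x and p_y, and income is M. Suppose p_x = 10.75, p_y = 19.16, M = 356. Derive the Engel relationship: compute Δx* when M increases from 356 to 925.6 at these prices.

MRS = MU_x/MU_y = 2·(y/x)^(4/3). Set equal to p_x/p_y.
Solve for the ratio: y/x = [(1/2)·p_x/p_y]^(0.75).
With the ratio pinned down, the budget gives x* = M/(p_x + p_y·(y/x)) and y* = (y/x)·x*.
Numerically y/x = 0.385467, so x* = 356/(10.75 + 19.16·0.385467) = 19.63.
At M' = 925.6: x* = 51.0379. Change: 51.0379 − 19.63 = 31.4079.

Δx* = 31.4079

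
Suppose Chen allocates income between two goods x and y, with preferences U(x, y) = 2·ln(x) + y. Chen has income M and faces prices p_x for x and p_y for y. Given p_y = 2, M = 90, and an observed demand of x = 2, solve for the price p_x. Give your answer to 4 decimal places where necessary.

Set MRS = p_x/p_y: (2/x)/1 = p_x/p_y.
So x*(p_x,p_y) = 2·p_y/p_x, independent of income; and y* = (M − 2·p_y)/p_y.
Set x* = 2 in the demand function and solve for p_x: p_x = 2.

p_x = 2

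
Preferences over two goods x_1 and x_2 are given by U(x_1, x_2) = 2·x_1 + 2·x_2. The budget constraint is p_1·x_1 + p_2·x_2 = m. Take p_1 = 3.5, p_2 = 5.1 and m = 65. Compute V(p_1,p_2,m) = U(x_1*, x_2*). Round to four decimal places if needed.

Perfect substitutes: compare marginal utility per dollar. 2/p_1 vs 2/p_2 → 0.5714 vs 0.3922.
x_1 gives more utility per dollar, so spend all income on x_1: x_1* = m/p_1, x_2* = 0.
Numerically: x_1* = 18.5714, x_2* = 0.
Utility at the optimum: U(18.5714, 0) = 37.1429.

V = 37.1429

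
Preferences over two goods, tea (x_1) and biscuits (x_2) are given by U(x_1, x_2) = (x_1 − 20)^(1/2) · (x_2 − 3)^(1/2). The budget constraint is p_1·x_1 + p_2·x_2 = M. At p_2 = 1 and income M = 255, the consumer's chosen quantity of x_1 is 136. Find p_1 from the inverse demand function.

MRS = (x_2−3)/(x_1−20). Tangency with p_1/p_2 gives x_2−3 = (p_1/p_2)·(x_1−20).
Substituting into the budget: x_1* = 20 + 0.5·(M − 20·p_1 − 3·p_2)/p_1, and x_2* = 3 + 0.5·(…)/p_2.
Set x_1* = 136 in the demand function and solve for p_1: p_1 = 1.

p_1 = 1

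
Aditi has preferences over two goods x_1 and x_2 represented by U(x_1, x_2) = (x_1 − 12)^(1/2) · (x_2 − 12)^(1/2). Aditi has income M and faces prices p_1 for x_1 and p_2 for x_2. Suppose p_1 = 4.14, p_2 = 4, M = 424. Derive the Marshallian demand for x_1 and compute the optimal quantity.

MRS = (x_2−12)/(x_1−12). Tangency with p_1/p_2 gives x_2−12 = (p_1/p_2)·(x_1−12).
After buying the subsistence bundle (12, 12), a share 0.5 of the remaining income goes to x_1: x_1* = 12 + 0.5·(M − 12p_1 − 12p_2)/p_1.
Discretionary income = 424 − 12·4.14 − 12·4 = 326.32; x_1* = 12 + 0.5·326.32/4.14 = 51.4106.

x_1* = 51.4106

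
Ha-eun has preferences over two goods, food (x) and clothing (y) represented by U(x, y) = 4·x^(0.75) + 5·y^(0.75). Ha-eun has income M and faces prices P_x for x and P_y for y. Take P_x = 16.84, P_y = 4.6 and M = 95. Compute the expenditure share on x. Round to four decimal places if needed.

share on x = 0.0083

Substitute y = (y/x)·x into the budget: x* = M/(P_x + P_y·(y/x)).
Numerically y/x = 438.507549, so x* = 95/(16.84 + 4.6·438.507549) = 0.0467 and y* = 438.507549·0.0467 = 20.4812.
Expenditure on x: 16.84·0.0467 = 0.7865; share = 0.0083.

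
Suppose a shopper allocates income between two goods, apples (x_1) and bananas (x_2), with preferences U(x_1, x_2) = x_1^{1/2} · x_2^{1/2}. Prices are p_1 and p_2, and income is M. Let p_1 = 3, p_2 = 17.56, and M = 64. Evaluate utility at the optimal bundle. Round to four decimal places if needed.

V = 4.4089

Demand: x_1*(p_1,p_2,M) = 0.5·M/p_1 and x_2* = 0.5·M/p_2.
At p_1=3, p_2=17.56, M=64: x_1* = 0.5·64/3 = 10.6667, x_2* = 1.8223.
Utility at the optimum: U(10.6667, 1.8223) = 4.4089.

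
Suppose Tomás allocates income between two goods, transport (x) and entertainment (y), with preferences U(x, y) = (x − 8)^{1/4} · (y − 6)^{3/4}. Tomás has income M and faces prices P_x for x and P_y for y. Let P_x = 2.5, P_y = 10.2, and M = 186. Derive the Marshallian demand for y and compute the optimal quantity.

Substituting into the budget: x* = 8 + 0.25·(M − 8·P_x − 6·P_y)/P_x, and y* = 6 + 0.75·(…)/P_y.
Discretionary income = 186 − 8·2.5 − 6·10.2 = 104.8; y* = 6 + 0.75·104.8/10.2 = 13.7059.

y* = 13.7059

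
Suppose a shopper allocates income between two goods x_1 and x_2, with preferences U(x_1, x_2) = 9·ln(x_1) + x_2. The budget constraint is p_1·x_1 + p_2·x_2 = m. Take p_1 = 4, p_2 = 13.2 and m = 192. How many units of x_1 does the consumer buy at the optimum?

MU_x_1 = 9/x_1, MU_x_2 = 1. Tangency: 9/x_1 = p_1/p_2.
So x_1*(p_1,p_2) = 9·p_2/p_1, independent of income; and x_2* = (m − 9·p_2)/p_2.
At the given prices: x_1* = 9·13.2/4 = 29.7.

x_1* = 29.7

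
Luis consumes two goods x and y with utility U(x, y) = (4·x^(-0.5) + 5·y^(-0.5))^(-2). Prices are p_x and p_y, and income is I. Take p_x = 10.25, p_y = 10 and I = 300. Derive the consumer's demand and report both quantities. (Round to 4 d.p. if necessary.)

x* = 13.6076, y* = 16.0523

MRS = MU_x/MU_y = (4/5)·(y/x)^(1.5). Set equal to p_x/p_y.
Hence y/x = ((5/4)·p_x/p_y)^(1/(1.5)), i.e. raised to the 2/3 power.
With the ratio pinned down, the budget gives x* = I/(p_x + p_y·(y/x)) and y* = (y/x)·x*.
Numerically y/x = 1.179657, so x* = 300/(10.25 + 10·1.179657) = 13.6076 and y* = 1.179657·13.6076 = 16.0523.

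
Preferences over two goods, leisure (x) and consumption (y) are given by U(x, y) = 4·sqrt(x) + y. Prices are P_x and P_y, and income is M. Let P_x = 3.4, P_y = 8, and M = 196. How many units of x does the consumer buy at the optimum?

x* = 22.1453

MU_x = 2/√x, MU_y = 1. Tangency: 2/√x = P_x/P_y.
Solve: √x = 2·P_y/P_x, so x*(P_x,P_y) = (2·P_y/P_x)², and y* = (M − P_x·x*)/P_y.
Plugging in: x* = (2·8/3.4)² = 22.1453.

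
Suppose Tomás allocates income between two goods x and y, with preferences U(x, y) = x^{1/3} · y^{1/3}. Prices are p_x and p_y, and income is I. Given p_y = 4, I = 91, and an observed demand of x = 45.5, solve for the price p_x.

The MRS is y/x. Set MRS = p_x/p_y.
So 1/3·p_y·y = 1/3·p_x·x; combined with the budget, a share 0.5 of income goes to x.
Demand: x*(p_x,p_y,I) = 0.5·I/p_x and y* = 0.5·I/p_y.
Set x* = 45.5 in the demand function and solve for p_x: p_x = 1.

p_x = 1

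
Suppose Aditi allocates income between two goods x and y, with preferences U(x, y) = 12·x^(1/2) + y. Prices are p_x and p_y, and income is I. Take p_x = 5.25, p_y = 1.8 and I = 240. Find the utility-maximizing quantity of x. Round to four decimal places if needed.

Utility is quasi-linear in y; the FOC for x is 6/√x = p_x/p_y.
Solve: √x = 6·p_y/p_x, so x*(p_x,p_y) = (6·p_y/p_x)², and y* = (I − p_x·x*)/p_y.
Plugging in: x* = (6·1.8/5.25)² = 4.2318.

x* = 4.2318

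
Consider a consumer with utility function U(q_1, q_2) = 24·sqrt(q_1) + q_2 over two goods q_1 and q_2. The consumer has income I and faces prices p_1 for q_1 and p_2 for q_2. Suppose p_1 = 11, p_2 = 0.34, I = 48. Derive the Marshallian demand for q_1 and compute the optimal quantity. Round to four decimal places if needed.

Utility is quasi-linear in q_2; the FOC for q_1 is 12/√q_1 = p_1/p_2.
Solve: √q_1 = 12·p_2/p_1, so q_1*(p_1,p_2) = (12·p_2/p_1)², and q_2* = (I − p_1·q_1*)/p_2.
Plugging in: q_1* = (12·0.34/11)² = 0.1376.

q_1* = 0.1376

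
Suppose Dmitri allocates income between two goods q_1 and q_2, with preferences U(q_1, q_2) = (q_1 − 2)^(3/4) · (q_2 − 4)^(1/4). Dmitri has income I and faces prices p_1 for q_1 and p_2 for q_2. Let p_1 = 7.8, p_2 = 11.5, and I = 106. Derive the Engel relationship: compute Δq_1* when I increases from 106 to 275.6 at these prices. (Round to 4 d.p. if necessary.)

This is Cobb-Douglas in (q_1−2, q_2−4): tangency gives 0.75·p_2·(q_2−4) = 0.25·p_1·(q_1−2).
After buying the subsistence bundle (2, 4), a share 0.75 of the remaining income goes to q_1: q_1* = 2 + 0.75·(I − 2p_1 − 4p_2)/p_1.
Discretionary income = 106 − 2·7.8 − 4·11.5 = 44.4; q_1* = 2 + 0.75·44.4/7.8 = 6.2692.
At I' = 275.6: q_1* = 22.5769. Change: 22.5769 − 6.2692 = 16.3077.

Δq_1* = 16.3077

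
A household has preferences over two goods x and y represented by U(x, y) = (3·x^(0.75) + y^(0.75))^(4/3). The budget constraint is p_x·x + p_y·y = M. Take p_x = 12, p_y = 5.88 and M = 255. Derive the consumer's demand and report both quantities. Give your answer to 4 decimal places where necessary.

x* = 19.2319, y* = 4.1186

Numerically y/x = 0.214156, so x* = 255/(12 + 5.88·0.214156) = 19.2319 and y* = 0.214156·19.2319 = 4.1186.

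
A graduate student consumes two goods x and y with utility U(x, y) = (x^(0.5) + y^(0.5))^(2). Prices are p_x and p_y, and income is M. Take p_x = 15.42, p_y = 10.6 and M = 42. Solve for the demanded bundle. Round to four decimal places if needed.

MRS = MU_x/MU_y = (y/x)^(0.5). Set equal to p_x/p_y.
Hence y/x = (p_x/p_y)^(1/(0.5)), i.e. raised to the 2 power.
With the ratio pinned down, the budget gives x* = M/(p_x + p_y·(y/x)) and y* = (y/x)·x*.
Numerically y/x = 2.116201, so x* = 42/(15.42 + 10.6·2.116201) = 1.1096 and y* = 2.116201·1.1096 = 2.3481.

x* = 1.1096, y* = 2.3481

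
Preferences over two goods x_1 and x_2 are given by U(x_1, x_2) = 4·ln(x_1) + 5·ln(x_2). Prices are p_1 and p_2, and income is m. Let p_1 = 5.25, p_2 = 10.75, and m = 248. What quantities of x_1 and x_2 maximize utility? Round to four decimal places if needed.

The MRS is (4/5)·x_2/x_1. Set MRS = p_1/p_2.
Rearranging, p_2·x_2 = (5/4)·p_1·x_1. Substituting into the budget gives p_1·x_1·(1 + (5/4)) = m.
Demand: x_1*(p_1,p_2,m) = 4/9·m/p_1 and x_2* = 5/9·m/p_2.
At p_1=5.25, p_2=10.75, m=248: x_1* = 4/9·248/5.25 = 20.9947, x_2* = 12.8165.

x_1* = 20.9947, x_2* = 12.8165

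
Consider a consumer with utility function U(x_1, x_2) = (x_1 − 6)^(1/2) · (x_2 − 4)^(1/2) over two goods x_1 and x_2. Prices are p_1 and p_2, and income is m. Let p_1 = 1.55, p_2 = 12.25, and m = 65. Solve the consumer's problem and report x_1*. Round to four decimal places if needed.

Let x_1' = x_1−6, x_2' = x_2−4. MRS = x_2'/x_1' = p_1/p_2.
After buying the subsistence bundle (6, 4), a share 0.5 of the remaining income goes to x_1: x_1* = 6 + 0.5·(m − 6p_1 − 4p_2)/p_1.
Discretionary income = 65 − 6·1.55 − 4·12.25 = 6.7; x_1* = 6 + 0.5·6.7/1.55 = 8.1613.

x_1* = 8.1613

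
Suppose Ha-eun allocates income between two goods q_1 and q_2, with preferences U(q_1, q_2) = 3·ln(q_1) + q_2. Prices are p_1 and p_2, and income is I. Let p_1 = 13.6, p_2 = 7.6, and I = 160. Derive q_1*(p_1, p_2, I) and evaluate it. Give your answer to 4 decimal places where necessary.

q_1* = 1.6765

MU_q_1 = 3/q_1, MU_q_2 = 1. Tangency: 3/q_1 = p_1/p_2.
So q_1*(p_1,p_2) = 3·p_2/p_1, independent of income; and q_2* = (I − 3·p_2)/p_2.
At the given prices: q_1* = 3·7.6/13.6 = 1.6765.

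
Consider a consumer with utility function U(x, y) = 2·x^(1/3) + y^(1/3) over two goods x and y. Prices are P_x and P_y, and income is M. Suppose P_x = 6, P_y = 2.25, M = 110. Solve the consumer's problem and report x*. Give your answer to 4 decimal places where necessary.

MU_x ∝ 2·x^(-2/3), MU_y ∝ y^(-2/3), so MRS = 2·(y/x)^(2/3) = P_x/P_y.
Hence y/x = ((1/2)·P_x/P_y)^(1/(2/3)), i.e. raised to the 1.5 power.
With the ratio pinned down, the budget gives x* = M/(P_x + P_y·(y/x)) and y* = (y/x)·x*.
Numerically y/x = 1.539601, so x* = 110/(6 + 2.25·1.539601) = 11.6229.

x* = 11.6229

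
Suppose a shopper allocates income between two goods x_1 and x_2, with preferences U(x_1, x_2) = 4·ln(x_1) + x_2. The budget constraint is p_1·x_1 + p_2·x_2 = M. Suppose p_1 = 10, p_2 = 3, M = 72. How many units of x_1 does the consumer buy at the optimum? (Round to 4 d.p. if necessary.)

So x_1*(p_1,p_2) = 4·p_2/p_1, independent of income; and x_2* = (M − 4·p_2)/p_2.
At the given prices: x_1* = 4·3/10 = 1.2.

x_1* = 1.2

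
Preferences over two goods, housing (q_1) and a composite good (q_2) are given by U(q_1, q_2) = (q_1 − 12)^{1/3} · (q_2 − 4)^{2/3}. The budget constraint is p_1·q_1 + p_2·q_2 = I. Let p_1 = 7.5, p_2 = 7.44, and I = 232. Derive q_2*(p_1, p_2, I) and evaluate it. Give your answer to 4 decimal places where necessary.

Let q_1' = q_1−12, q_2' = q_2−4. MRS = (1/2)·q_2'/q_1' = p_1/p_2.
After buying the subsistence bundle (12, 4), a share 1/3 of the remaining income goes to q_1: q_1* = 12 + 1/3·(I − 12p_1 − 4p_2)/p_1.
Discretionary income = 232 − 12·7.5 − 4·7.44 = 112.24; q_2* = 4 + 2/3·112.24/7.44 = 14.0573.

q_2* = 14.0573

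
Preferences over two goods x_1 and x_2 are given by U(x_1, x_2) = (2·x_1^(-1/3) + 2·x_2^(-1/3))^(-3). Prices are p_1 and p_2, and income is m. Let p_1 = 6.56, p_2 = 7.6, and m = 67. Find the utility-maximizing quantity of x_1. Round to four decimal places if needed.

MU_x_1 ∝ 2·x_1^(-4/3), MU_x_2 ∝ 2·x_2^(-4/3), so MRS = (x_2/x_1)^(4/3) = p_1/p_2.
Solve for the ratio: x_2/x_1 = [p_1/p_2]^(0.75).
Substitute x_2 = (x_2/x_1)·x_1 into the budget: x_1* = m/(p_1 + p_2·(x_2/x_1)).
Numerically x_2/x_1 = 0.895504, so x_1* = 67/(6.56 + 7.6·0.895504) = 5.0128.

x_1* = 5.0128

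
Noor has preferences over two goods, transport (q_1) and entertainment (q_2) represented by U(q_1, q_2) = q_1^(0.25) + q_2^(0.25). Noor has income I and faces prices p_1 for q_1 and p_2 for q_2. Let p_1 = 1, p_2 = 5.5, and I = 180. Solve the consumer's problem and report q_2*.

MU_q_1 ∝ q_1^(-0.75), MU_q_2 ∝ q_2^(-0.75), so MRS = (q_2/q_1)^(0.75) = p_1/p_2.
Solve for the ratio: q_2/q_1 = [p_1/p_2]^(4/3).
Substitute q_2 = (q_2/q_1)·q_1 into the budget: q_1* = I/(p_1 + p_2·(q_2/q_1)).
Numerically q_2/q_1 = 0.103003, so q_1* = 180/(1 + 5.5·0.103003) = 114.9046 and q_2* = 0.103003·114.9046 = 11.8355.

q_2* = 11.8355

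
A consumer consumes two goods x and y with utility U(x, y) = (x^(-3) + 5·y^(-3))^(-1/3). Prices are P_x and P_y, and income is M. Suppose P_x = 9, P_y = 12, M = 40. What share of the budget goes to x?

MRS = MU_x/MU_y = (1/5)·(y/x)^(4). Set equal to P_x/P_y.
Hence y/x = (5·P_x/P_y)^(1/(4)), i.e. raised to the 0.25 power.
With the ratio pinned down, the budget gives x* = M/(P_x + P_y·(y/x)) and y* = (y/x)·x*.
Numerically y/x = 1.391579, so x* = 40/(9 + 12·1.391579) = 1.5565 and y* = 1.391579·1.5565 = 2.166.
Expenditure on x: 9·1.5565 = 14.0084; share = 0.3502.

share on x = 0.3502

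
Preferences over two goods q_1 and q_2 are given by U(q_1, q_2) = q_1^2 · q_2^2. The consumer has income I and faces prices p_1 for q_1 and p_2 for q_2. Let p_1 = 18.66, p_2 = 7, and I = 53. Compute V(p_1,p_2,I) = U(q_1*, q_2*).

Tangency: MRS = q_2/q_1 = p_1/p_2.
Rearranging, p_2·q_2 = p_1·q_1. Substituting into the budget gives p_1·q_1·(1 + 1) = I.
Demand: q_1*(p_1,p_2,I) = 0.5·I/p_1 and q_2* = 0.5·I/p_2.
At p_1=18.66, p_2=7, I=53: q_1* = 0.5·53/18.66 = 1.4202, q_2* = 3.7857.
Utility at the optimum: U(1.4202, 3.7857) = 28.9044.

V = 28.9044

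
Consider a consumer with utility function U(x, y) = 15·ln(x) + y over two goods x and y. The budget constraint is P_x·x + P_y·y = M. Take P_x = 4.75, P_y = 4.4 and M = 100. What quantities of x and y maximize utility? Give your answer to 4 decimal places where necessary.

x* = 13.8947, y* = 7.7273

MU_x = 15/x, MU_y = 1. Tangency: 15/x = P_x/P_y.
So x*(P_x,P_y) = 15·P_y/P_x, independent of income; and y* = (M − 15·P_y)/P_y.
At the given prices: x* = 15·4.4/4.75 = 13.8947, and y* = 7.7273.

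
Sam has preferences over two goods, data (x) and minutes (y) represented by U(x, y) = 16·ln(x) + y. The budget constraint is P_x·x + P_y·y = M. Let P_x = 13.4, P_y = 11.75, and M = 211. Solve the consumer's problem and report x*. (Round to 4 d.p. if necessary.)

Set MRS = P_x/P_y: (16/x)/1 = P_x/P_y.
So x*(P_x,P_y) = 16·P_y/P_x, independent of income; and y* = (M − 16·P_y)/P_y.
At the given prices: x* = 16·11.75/13.4 = 14.0299.

x* = 14.0299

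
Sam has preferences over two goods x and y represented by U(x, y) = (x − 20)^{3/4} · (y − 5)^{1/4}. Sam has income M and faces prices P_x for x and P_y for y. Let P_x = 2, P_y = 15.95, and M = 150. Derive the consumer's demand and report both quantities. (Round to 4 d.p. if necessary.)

MRS = 3·(y−5)/(x−20). Tangency with P_x/P_y gives y−5 = (1/3)·(P_x/P_y)·(x−20).
Substituting into the budget: x* = 20 + 0.75·(M − 20·P_x − 5·P_y)/P_x, and y* = 5 + 0.25·(…)/P_y.
Discretionary income = 150 − 20·2 − 5·15.95 = 30.25; x* = 20 + 0.75·30.25/2 = 31.3438; y* = 5 + 0.25·30.25/15.95 = 5.4741.

x* = 31.3438, y* = 5.4741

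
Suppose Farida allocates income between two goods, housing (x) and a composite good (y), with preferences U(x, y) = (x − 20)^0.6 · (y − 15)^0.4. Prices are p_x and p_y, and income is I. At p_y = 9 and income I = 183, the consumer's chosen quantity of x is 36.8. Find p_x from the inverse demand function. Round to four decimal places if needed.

p_x = 1

Let x' = x−20, y' = y−15. MRS = (3/2)·y'/x' = p_x/p_y.
After buying the subsistence bundle (20, 15), a share 0.6 of the remaining income goes to x: x* = 20 + 0.6·(I − 20p_x − 15p_y)/p_x.
Set x* = 36.8 in the demand function and solve for p_x: p_x = 1.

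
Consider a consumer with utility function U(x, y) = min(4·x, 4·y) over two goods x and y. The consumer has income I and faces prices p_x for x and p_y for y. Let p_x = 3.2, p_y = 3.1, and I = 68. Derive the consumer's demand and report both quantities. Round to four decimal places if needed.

x* = 10.7937, y* = 10.7937

With perfect complements, no substitution: consume in ratio x:y = 4:4.
Budget: p_x·x + p_y·x = I, so (4·p_x + 4·p_y)·x = 4·I.
Demand: x*(p_x,p_y,I) = 4·I/(4·p_x + 4·p_y), y* = 4·I/(4·p_x + 4·p_y).
Here 4·3.2 + 4·3.1 = 25.2, giving x* = 10.7937 and y* = 10.7937.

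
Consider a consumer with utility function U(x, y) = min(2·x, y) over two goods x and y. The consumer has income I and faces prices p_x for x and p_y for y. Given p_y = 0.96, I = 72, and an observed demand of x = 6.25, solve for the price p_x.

With perfect complements, no substitution: consume in ratio x:y = 1:2.
Budget: p_x·x + p_y·2·x = I, so (p_x + 2·p_y)·x = I.
Demand: x*(p_x,p_y,I) = I/(p_x + 2·p_y), y* = 2·I/(p_x + 2·p_y).
Set x* = 6.25 in the demand function and solve for p_x: p_x = 9.6.

p_x = 9.6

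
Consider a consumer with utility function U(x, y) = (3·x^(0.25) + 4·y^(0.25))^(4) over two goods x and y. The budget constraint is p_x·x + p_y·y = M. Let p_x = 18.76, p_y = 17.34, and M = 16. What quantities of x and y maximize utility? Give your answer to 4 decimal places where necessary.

x* = 0.3403, y* = 0.5546

MU_x ∝ 3·x^(-0.75), MU_y ∝ 4·y^(-0.75), so MRS = (3/4)·(y/x)^(0.75) = p_x/p_y.
Solve for the ratio: y/x = [(4/3)·p_x/p_y]^(4/3).
Substitute y = (y/x)·x into the budget: x* = M/(p_x + p_y·(y/x)).
Numerically y/x = 1.629909, so x* = 16/(18.76 + 17.34·1.629909) = 0.3403 and y* = 1.629909·0.3403 = 0.5546.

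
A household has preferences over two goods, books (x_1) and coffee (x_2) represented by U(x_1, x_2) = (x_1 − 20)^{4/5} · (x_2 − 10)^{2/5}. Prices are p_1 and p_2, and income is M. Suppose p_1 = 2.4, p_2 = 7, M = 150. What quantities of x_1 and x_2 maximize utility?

x_1* = 28.8889, x_2* = 11.5238

Let x_1' = x_1−20, x_2' = x_2−10. MRS = 2·x_2'/x_1' = p_1/p_2.
Substituting into the budget: x_1* = 20 + 2/3·(M − 20·p_1 − 10·p_2)/p_1, and x_2* = 10 + 1/3·(…)/p_2.
Discretionary income = 150 − 20·2.4 − 10·7 = 32; x_1* = 20 + 2/3·32/2.4 = 28.8889; x_2* = 10 + 1/3·32/7 = 11.5238.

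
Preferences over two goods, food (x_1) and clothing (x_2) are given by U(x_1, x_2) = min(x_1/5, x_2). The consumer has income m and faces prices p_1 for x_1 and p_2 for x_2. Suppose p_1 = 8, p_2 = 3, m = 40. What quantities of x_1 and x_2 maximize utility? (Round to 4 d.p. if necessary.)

x_1* = 4.6512, x_2* = 0.9302

Demand: x_1*(p_1,p_2,m) = 5·m/(5·p_1 + p_2), x_2* = m/(5·p_1 + p_2).
Here 5·8 + 3 = 43, giving x_1* = 4.6512 and x_2* = 0.9302.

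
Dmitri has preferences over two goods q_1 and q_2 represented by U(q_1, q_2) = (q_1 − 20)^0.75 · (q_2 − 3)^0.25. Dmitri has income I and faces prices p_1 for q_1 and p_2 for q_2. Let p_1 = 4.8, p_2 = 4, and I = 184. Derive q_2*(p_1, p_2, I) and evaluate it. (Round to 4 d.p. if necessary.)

MRS = 3·(q_2−3)/(q_1−20). Tangency with p_1/p_2 gives q_2−3 = (1/3)·(p_1/p_2)·(q_1−20).
After buying the subsistence bundle (20, 3), a share 0.75 of the remaining income goes to q_1: q_1* = 20 + 0.75·(I − 20p_1 − 3p_2)/p_1.
Discretionary income = 184 − 20·4.8 − 3·4 = 76; q_2* = 3 + 0.25·76/4 = 7.75.

q_2* = 7.75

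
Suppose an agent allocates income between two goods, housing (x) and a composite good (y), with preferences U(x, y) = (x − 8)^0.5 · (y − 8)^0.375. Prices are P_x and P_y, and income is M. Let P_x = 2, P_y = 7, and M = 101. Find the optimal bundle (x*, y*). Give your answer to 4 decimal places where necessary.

MRS = (4/3)·(y−8)/(x−8). Tangency with P_x/P_y gives y−8 = (3/4)·(P_x/P_y)·(x−8).
Substituting into the budget: x* = 8 + 4/7·(M − 8·P_x − 8·P_y)/P_x, and y* = 8 + 3/7·(…)/P_y.
Discretionary income = 101 − 8·2 − 8·7 = 29; x* = 8 + 4/7·29/2 = 16.2857; y* = 8 + 3/7·29/7 = 9.7755.

x* = 16.2857, y* = 9.7755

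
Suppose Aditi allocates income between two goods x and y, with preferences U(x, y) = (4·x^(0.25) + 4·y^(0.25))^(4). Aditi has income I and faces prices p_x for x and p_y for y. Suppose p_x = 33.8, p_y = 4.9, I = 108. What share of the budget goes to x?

share on x = 0.3444

From the CES first-order condition, (y/x)^(0.75) = p_x/p_y.
Hence y/x = (p_x/p_y)^(1/(0.75)), i.e. raised to the 4/3 power.
With the ratio pinned down, the budget gives x* = I/(p_x + p_y·(y/x)) and y* = (y/x)·x*.
Numerically y/x = 13.13089, so x* = 108/(33.8 + 4.9·13.13089) = 1.1005 and y* = 13.13089·1.1005 = 14.4499.
Expenditure on x: 33.8·1.1005 = 37.1953; share = 0.3444.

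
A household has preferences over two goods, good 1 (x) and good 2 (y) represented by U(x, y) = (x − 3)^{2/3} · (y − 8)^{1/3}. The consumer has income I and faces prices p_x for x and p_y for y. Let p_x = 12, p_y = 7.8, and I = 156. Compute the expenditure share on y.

share on y = 0.5231

This is Cobb-Douglas in (x−3, y−8): tangency gives 2/3·p_y·(y−8) = 1/3·p_x·(x−3).
After buying the subsistence bundle (3, 8), a share 2/3 of the remaining income goes to x: x* = 3 + 2/3·(I − 3p_x − 8p_y)/p_x.
Discretionary income = 156 − 3·12 − 8·7.8 = 57.6; x* = 3 + 2/3·57.6/12 = 6.2; y* = 8 + 1/3·57.6/7.8 = 10.4615.
Expenditure on y: 7.8·10.4615 = 81.6; share = 0.5231.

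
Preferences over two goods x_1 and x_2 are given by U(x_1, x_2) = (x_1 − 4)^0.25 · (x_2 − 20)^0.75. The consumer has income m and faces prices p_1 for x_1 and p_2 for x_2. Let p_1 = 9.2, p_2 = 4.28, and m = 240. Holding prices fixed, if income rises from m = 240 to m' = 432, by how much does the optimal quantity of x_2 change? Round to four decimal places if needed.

Δx_2* = 33.6449

Let x_1' = x_1−4, x_2' = x_2−20. MRS = (1/3)·x_2'/x_1' = p_1/p_2.
Substituting into the budget: x_1* = 4 + 0.25·(m − 4·p_1 − 20·p_2)/p_1, and x_2* = 20 + 0.75·(…)/p_2.
Discretionary income = 240 − 4·9.2 − 20·4.28 = 117.6; x_2* = 20 + 0.75·117.6/4.28 = 40.6075.
At m' = 432: x_2* = 74.2523. Change: 74.2523 − 40.6075 = 33.6449.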